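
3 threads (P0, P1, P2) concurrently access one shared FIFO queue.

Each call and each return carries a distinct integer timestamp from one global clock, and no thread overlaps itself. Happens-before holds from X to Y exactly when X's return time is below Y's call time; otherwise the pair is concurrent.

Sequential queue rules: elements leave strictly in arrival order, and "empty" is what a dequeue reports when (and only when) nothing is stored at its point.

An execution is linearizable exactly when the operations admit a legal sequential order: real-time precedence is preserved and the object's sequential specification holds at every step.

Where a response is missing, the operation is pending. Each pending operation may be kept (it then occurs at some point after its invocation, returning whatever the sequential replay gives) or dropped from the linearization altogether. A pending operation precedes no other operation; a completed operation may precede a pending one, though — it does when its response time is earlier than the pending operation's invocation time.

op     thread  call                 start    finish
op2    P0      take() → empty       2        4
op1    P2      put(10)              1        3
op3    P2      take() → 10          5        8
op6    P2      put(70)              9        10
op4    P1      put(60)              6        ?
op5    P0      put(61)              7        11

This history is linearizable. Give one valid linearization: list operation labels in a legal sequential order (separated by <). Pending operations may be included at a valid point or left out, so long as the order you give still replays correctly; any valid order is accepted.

step 1: op2 take() → empty — queue <>
step 2: op1 put(10) — queue <10>
step 3: op3 take() → 10 — queue <>
step 4: op4 put(60) (pending, included) — queue <60>
step 5: op5 put(61) — queue <60,61>
step 6: op6 put(70) — queue <60,61,70>

op2 < op1 < op3 < op4 < op5 < op6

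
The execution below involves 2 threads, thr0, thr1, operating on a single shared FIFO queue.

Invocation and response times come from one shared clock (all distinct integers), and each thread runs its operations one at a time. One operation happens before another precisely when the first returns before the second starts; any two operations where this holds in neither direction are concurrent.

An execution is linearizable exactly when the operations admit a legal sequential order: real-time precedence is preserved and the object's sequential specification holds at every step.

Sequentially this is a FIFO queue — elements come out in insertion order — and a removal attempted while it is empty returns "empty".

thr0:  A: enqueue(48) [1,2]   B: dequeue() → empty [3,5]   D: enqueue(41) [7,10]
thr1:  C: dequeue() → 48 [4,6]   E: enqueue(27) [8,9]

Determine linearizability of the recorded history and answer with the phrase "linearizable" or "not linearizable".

linearizable

one valid linearization: A, C, B, D, E
1. A enqueue(48), leaving queue <48>
2. C dequeue() → 48, leaving queue <>
3. B dequeue() → empty, leaving queue <>
4. D enqueue(41), leaving queue <41>
5. E enqueue(27), leaving queue <41,27>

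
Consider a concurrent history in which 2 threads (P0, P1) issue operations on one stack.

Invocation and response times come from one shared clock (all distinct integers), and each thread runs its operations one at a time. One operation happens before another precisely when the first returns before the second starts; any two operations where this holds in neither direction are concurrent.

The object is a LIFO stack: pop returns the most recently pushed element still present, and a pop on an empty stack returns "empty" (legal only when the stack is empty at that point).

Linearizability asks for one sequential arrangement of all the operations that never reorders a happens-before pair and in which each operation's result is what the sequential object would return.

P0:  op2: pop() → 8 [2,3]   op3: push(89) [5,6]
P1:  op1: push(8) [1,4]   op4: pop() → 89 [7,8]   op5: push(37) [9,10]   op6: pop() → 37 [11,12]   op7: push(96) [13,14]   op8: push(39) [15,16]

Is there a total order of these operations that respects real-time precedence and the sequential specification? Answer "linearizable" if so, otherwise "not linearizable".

one valid linearization: op1, op2, op3, op4, op5, op6, op7, op8
1. op1 push(8), leaving stack <8>
2. op2 pop() → 8, leaving stack <>
3. op3 push(89), leaving stack <89>
4. op4 pop() → 89, leaving stack <>
5. op5 push(37), leaving stack <37>
6. op6 pop() → 37, leaving stack <>
7. op7 push(96), leaving stack <96>
8. op8 push(39), leaving stack <96,39>

linearizable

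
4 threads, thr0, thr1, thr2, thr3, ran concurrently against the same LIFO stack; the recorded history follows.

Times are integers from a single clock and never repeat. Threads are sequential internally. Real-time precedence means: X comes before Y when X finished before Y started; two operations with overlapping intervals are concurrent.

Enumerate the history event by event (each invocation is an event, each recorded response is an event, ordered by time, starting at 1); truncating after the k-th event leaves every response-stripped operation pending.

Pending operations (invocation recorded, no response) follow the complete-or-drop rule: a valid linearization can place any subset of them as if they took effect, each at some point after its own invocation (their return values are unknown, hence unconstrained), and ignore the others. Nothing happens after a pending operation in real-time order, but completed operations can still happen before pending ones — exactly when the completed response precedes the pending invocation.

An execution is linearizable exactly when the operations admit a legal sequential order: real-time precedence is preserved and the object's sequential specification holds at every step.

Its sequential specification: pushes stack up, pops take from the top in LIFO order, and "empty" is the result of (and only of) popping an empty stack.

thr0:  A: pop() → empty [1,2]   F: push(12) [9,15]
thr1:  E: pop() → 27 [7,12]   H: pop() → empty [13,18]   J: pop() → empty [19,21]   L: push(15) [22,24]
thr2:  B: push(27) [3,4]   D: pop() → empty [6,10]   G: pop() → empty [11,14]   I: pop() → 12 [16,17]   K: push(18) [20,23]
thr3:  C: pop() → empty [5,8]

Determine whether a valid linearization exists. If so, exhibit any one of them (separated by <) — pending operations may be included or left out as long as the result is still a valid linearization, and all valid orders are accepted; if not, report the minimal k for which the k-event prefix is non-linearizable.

linearizable — witness: A < B < E < C < D < G < F < I < H < J < K < L

step 1: A pop() → empty — stack <>
step 2: B push(27) — stack <27>
step 3: E pop() → 27 — stack <>
step 4: C pop() → empty — stack <>
step 5: D pop() → empty — stack <>
step 6: G pop() → empty — stack <>
step 7: F push(12) — stack <12>
step 8: I pop() → 12 — stack <>
step 9: H pop() → empty — stack <>
step 10: J pop() → empty — stack <>
step 11: K push(18) — stack <18>
step 12: L push(15) — stack <18,15>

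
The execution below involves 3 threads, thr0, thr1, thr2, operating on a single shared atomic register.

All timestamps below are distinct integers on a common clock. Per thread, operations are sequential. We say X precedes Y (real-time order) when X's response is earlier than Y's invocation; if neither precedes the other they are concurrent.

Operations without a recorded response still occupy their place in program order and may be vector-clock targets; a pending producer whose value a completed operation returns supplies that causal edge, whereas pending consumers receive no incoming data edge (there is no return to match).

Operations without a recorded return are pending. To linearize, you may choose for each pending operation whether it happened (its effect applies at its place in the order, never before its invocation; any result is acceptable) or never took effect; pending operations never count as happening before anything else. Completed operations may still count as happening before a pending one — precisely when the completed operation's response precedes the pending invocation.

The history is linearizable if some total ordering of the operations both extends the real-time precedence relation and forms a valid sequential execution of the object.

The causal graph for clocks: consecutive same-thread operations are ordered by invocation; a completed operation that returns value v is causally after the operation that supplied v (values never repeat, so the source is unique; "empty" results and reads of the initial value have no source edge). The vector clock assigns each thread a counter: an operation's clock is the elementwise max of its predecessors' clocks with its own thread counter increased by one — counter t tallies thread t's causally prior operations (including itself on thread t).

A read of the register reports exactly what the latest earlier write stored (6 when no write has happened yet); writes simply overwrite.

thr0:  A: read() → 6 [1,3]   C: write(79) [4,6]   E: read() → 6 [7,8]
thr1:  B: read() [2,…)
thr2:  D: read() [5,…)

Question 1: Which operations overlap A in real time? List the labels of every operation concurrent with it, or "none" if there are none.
A spans [1,3]: anything still running between times 1 and 3 counts as concurrent
B [2,…): concurrent
C [4,6]: after
D [5,…): after
E [7,8]: after

B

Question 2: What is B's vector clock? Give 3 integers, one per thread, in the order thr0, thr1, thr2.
root op D, invoked 5: fresh clock plus thr2's own tick → (0, 0, 1)
root op B, invoked 2: fresh clock plus thr1's own tick → (0, 1, 0)
root op A, invoked 1: fresh clock plus thr0's own tick → (1, 0, 0)
VC(C, invoked at 4): max of VC(A)=(1, 0, 0), then +1 on thread thr0 → (2, 0, 0)
VC(E, invoked at 7): max of VC(C)=(2, 0, 0), then +1 on thread thr0 → (3, 0, 0)
target: VC(B) = (0, 1, 0)

(0, 1, 0)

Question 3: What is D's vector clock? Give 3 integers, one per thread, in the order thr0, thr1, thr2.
VC(D, invoked at 5): no causal predecessors; +1 on thr2 → (0, 0, 1)
VC(B, invoked at 2): no causal predecessors; +1 on thr1 → (0, 1, 0)
VC(A, invoked at 1): no causal predecessors; +1 on thr0 → (1, 0, 0)
merge at C (invoked 4): VC(A)=(1, 0, 0), own-thread bump on thr0 → (2, 0, 0)
merge at E (invoked 7): VC(C)=(2, 0, 0), own-thread bump on thr0 → (3, 0, 0)
target: VC(D) = (0, 0, 1)

(0, 0, 1)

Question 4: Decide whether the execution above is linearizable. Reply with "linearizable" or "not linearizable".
events 1..7 are fine; event 8 — the response of E at time 8 — makes the prefix non-linearizable
the completed operations (3 total) allow one real-time order; the atomic register replay rejects it
no completion choice of the 2 pending operations (B, D) rescues it — every subset was tried
take A, C, E (pending dropped): step 3 already fails, because E read() → 6 cannot occur there

not linearizable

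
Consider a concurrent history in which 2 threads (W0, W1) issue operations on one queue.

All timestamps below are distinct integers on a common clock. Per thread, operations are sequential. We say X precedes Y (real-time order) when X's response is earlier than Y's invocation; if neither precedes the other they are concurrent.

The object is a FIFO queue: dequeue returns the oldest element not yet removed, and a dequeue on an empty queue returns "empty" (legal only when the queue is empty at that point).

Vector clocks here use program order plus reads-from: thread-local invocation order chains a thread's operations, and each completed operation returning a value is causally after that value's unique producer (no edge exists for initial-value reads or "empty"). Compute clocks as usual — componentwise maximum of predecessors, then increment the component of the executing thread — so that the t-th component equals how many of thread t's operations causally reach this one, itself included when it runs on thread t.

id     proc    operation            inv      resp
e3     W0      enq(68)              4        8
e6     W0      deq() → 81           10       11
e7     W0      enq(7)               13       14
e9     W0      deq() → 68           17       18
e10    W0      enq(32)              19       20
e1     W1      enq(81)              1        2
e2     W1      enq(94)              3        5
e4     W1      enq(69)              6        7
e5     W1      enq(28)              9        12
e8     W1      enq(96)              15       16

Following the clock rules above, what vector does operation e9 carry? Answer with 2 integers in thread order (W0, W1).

(4, 1)

root op e1, invoked 1: fresh clock plus W1's own tick → (0, 1)
root op e3, invoked 4: fresh clock plus W0's own tick → (1, 0)
invoked at 3, e2 merges VC(e1)=(0, 1) and bumps W1's slot → (0, 2)
invoked at 6, e4 merges VC(e2)=(0, 2) and bumps W1's slot → (0, 3)
invoked at 10, e6 merges VC(e1)=(0, 1), VC(e3)=(1, 0) and bumps W0's slot → (2, 1)
invoked at 9, e5 merges VC(e4)=(0, 3) and bumps W1's slot → (0, 4)
invoked at 13, e7 merges VC(e6)=(2, 1) and bumps W0's slot → (3, 1)
invoked at 15, e8 merges VC(e5)=(0, 4) and bumps W1's slot → (0, 5)
invoked at 17, e9 merges VC(e3)=(1, 0), VC(e7)=(3, 1) and bumps W0's slot → (4, 1)
invoked at 19, e10 merges VC(e9)=(4, 1) and bumps W0's slot → (5, 1)
target: VC(e9) = (4, 1)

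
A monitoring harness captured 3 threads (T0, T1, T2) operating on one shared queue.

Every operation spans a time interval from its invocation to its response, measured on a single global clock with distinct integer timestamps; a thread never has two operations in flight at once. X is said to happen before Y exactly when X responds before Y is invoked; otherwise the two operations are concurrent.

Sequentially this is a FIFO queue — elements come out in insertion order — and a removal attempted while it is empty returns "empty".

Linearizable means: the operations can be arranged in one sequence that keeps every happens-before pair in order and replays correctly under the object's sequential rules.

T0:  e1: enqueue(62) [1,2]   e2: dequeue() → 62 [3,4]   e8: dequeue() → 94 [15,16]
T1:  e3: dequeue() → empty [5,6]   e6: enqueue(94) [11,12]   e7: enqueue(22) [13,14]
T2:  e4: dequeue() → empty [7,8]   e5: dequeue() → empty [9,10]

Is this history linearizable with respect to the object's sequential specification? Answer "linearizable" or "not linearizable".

one valid linearization: e1, e2, e3, e4, e5, e6, e7, e8
step 1: e1 enqueue(62) — queue <62>
step 2: e2 dequeue() → 62 — queue <>
step 3: e3 dequeue() → empty — queue <>
step 4: e4 dequeue() → empty — queue <>
step 5: e5 dequeue() → empty — queue <>
step 6: e6 enqueue(94) — queue <94>
step 7: e7 enqueue(22) — queue <94,22>
step 8: e8 dequeue() → 94 — queue <22>

linearizable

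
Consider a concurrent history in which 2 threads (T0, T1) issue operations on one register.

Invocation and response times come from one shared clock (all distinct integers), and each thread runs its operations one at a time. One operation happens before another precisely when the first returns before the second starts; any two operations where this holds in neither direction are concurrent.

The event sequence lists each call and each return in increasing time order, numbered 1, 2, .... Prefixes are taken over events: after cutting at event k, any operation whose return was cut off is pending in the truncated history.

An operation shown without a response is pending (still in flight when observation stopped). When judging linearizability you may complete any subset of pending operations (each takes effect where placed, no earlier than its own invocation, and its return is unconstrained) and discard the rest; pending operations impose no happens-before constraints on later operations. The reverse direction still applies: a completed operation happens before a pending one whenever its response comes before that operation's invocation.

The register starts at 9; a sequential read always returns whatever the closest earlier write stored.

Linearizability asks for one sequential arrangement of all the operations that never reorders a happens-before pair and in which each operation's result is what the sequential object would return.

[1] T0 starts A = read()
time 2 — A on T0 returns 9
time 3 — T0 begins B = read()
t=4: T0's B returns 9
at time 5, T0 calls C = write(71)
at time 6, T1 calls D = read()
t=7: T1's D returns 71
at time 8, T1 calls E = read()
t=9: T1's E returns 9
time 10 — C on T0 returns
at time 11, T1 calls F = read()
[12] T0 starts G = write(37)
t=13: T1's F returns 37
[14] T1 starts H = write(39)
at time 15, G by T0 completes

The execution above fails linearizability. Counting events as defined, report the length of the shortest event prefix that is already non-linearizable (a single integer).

events 1..8 are linearizable; a witness order is A, B, C, D:
step 1: A read() → 9 — value 9
step 2: B read() → 9 — value 9
step 3: C write(71) (pending, included) — value 71
step 4: D read() → 71 — value 71
event 9 — E's response, time 9 — after it, nothing linearizes
include/drop combinations of the 1 pending operation (C) were all tried; none helps
take A, B, D, E (pending dropped): step 3 already fails, because D read() → 71 cannot occur there

9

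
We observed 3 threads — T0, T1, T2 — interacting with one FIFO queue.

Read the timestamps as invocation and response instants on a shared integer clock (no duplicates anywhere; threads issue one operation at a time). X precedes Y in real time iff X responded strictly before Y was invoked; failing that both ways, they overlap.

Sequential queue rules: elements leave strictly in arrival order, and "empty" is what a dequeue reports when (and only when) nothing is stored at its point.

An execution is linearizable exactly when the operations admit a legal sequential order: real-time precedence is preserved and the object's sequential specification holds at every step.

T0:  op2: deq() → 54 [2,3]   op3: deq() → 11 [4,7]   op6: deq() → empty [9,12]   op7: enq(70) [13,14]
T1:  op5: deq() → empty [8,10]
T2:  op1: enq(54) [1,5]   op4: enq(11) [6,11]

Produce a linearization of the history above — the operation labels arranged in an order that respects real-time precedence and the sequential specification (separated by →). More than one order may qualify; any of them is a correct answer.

1. op1 enq(54), leaving queue <54>
2. op2 deq() → 54, leaving queue <>
3. op4 enq(11), leaving queue <11>
4. op3 deq() → 11, leaving queue <>
5. op5 deq() → empty, leaving queue <>
6. op6 deq() → empty, leaving queue <>
7. op7 enq(70), leaving queue <70>

op1 → op2 → op4 → op3 → op5 → op6 → op7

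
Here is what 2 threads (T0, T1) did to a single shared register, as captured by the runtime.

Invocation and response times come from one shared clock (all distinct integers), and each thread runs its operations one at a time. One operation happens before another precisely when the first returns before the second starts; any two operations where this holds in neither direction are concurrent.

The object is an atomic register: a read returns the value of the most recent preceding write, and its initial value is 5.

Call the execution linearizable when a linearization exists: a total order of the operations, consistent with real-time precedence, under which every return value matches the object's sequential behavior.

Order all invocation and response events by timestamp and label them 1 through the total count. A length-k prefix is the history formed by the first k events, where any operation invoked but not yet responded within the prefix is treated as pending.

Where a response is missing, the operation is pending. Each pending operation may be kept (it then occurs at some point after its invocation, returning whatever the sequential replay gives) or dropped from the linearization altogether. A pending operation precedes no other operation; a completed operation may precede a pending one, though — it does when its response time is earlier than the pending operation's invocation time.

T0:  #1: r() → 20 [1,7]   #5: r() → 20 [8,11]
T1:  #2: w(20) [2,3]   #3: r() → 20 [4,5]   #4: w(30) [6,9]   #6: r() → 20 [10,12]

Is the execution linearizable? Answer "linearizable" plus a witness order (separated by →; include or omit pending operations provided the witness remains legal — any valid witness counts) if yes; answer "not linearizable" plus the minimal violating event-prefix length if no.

prefix check: 1..11 passes, 1..12 fails once #6's time-12 response joins
the 6 completed operations admit 11 real-time orders; each fails the register replay
sample order #1, #2, #3, #4, #5, #6 stalls at step 1 — #1 r() → 20 has no legal effect
sample order #1, #2, #3, #4, #6, #5 stalls at step 1 — #1 r() → 20 has no legal effect

not linearizable — minimal violating prefix: 12 events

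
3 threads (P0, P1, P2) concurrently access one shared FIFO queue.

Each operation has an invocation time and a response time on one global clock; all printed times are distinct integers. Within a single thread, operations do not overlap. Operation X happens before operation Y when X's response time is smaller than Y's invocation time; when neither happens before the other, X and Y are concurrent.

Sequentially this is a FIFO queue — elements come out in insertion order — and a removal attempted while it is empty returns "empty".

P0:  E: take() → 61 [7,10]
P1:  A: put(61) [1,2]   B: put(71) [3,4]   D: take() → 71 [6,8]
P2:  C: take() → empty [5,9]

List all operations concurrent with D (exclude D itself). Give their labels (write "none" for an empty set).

overlap test against D [6,8]: concurrent iff the interval meets 6..8
A [1,2]: before
B [3,4]: before
C [5,9]: concurrent
E [7,10]: concurrent

C, E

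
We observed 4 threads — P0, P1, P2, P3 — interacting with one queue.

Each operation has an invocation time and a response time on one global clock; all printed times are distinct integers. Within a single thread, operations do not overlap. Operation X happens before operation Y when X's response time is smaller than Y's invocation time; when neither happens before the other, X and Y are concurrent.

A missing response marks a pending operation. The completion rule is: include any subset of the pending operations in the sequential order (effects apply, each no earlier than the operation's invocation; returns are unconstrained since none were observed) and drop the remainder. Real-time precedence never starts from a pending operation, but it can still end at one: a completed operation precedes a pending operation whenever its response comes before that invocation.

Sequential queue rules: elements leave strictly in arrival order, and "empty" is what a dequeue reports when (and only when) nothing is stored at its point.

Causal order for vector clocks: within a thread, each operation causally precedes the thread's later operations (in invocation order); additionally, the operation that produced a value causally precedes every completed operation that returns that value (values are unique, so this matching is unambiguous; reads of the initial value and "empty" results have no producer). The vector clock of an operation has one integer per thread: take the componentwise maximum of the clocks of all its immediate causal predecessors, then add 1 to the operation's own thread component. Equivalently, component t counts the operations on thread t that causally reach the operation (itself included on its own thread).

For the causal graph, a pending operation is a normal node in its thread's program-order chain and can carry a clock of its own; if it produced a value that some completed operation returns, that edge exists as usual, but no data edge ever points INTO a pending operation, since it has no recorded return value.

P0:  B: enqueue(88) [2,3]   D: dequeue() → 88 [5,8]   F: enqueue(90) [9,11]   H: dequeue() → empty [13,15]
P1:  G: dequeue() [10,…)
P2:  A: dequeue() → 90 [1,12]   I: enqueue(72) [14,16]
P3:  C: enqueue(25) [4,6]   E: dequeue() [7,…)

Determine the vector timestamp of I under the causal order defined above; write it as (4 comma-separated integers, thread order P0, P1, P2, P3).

(3, 0, 2, 0)

invoked at 4, C has no predecessors; its own P3 bump gives (0, 0, 0, 1)
invoked at 10, G has no predecessors; its own P1 bump gives (0, 1, 0, 0)
invoked at 2, B has no predecessors; its own P0 bump gives (1, 0, 0, 0)
from VC(C)=(0, 0, 0, 1), E (invoked 7) maxes components and bumps P3 → (0, 0, 0, 2)
from VC(B)=(1, 0, 0, 0), D (invoked 5) maxes components and bumps P0 → (2, 0, 0, 0)
from VC(D)=(2, 0, 0, 0), F (invoked 9) maxes components and bumps P0 → (3, 0, 0, 0)
from VC(F)=(3, 0, 0, 0), A (invoked 1) maxes components and bumps P2 → (3, 0, 1, 0)
from VC(F)=(3, 0, 0, 0), H (invoked 13) maxes components and bumps P0 → (4, 0, 0, 0)
from VC(A)=(3, 0, 1, 0), I (invoked 14) maxes components and bumps P2 → (3, 0, 2, 0)
target: VC(I) = (3, 0, 2, 0)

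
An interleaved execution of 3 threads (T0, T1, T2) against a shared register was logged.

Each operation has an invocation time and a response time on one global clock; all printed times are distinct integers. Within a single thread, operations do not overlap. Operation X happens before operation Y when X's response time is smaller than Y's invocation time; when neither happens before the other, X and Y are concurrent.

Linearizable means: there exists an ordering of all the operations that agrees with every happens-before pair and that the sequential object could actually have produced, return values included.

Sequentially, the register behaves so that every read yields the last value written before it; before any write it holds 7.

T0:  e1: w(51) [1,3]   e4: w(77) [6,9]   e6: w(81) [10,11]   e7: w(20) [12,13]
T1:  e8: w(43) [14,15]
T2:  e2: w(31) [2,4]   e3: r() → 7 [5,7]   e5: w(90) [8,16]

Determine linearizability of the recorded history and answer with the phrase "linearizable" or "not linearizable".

not linearizable

prefix check: 1..6 passes, 1..7 fails once e3's time-7 response joins
the 3 completed operations admit 2 real-time orders; each fails the register replay
completion choices over the 1 pending operation (e4) were checked; none helps
sample order e1, e2, e3 (pending dropped) stalls at step 3 — e3 r() → 7 has no legal effect
sample order e2, e1, e3 (pending dropped) stalls at step 3 — e3 r() → 7 has no legal effect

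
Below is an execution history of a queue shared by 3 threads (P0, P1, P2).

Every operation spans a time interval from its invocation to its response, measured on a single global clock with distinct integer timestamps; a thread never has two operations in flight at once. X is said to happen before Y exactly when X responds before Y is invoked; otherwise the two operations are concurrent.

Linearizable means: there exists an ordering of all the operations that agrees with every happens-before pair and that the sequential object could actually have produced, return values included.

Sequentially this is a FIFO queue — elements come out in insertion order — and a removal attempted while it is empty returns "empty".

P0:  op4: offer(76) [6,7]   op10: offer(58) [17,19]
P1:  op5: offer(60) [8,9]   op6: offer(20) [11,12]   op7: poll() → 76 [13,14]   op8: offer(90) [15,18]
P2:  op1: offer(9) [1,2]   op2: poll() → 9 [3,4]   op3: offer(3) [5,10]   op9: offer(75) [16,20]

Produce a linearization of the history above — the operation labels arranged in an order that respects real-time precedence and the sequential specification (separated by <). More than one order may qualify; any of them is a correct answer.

op1 < op2 < op4 < op3 < op5 < op6 < op7 < op8 < op9 < op10

1. op1 offer(9), leaving queue <9>
2. op2 poll() → 9, leaving queue <>
3. op4 offer(76), leaving queue <76>
4. op3 offer(3), leaving queue <76,3>
5. op5 offer(60), leaving queue <76,3,60>
6. op6 offer(20), leaving queue <76,3,60,20>
7. op7 poll() → 76, leaving queue <3,60,20>
8. op8 offer(90), leaving queue <3,60,20,90>
9. op9 offer(75), leaving queue <3,60,20,90,75>
10. op10 offer(58), leaving queue <3,60,20,90,75,58>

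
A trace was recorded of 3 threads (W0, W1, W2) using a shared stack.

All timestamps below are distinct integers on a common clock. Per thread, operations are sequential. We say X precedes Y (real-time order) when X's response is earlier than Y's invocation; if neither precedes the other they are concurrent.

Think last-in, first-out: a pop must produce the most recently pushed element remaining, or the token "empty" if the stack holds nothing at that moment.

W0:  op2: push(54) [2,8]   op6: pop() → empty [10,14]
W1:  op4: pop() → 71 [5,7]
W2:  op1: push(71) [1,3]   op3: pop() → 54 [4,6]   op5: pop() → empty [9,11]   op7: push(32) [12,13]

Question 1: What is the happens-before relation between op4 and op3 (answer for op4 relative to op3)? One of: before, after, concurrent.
concurrent

op4 spans [5,7], op3 spans [4,6]
the intervals overlap in both directions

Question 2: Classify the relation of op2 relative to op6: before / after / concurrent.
before

op2 spans [2,8], op6 spans [10,14]
resp(op2)=8 < inv(op6)=10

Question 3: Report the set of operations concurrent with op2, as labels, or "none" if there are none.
op1, op3, op4

concurrent with op2 ([2,8]): every op whose interval crosses 2..8
op1 [1,3]: concurrent
op3 [4,6]: concurrent
op4 [5,7]: concurrent
op5 [9,11]: after
op6 [10,14]: after
op7 [12,13]: after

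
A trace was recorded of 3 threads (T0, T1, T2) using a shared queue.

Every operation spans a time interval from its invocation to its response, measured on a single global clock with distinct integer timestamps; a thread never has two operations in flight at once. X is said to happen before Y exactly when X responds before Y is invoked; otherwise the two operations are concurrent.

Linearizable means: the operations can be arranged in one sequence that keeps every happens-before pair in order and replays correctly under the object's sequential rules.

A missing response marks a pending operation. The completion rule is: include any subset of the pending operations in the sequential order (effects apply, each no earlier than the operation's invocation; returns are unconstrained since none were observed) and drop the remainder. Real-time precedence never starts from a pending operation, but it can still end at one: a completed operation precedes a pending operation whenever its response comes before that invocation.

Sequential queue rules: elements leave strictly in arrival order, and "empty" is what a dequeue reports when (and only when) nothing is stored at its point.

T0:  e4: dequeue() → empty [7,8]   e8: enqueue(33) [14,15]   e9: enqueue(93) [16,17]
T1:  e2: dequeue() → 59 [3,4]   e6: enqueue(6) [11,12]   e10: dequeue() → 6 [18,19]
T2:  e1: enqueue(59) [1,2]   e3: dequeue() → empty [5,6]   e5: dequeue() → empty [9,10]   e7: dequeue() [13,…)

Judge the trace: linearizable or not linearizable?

linearizable

one valid linearization: e1, e2, e3, e4, e5, e6, e8, e9, e10
step 1: e1 enqueue(59) — queue <59>
step 2: e2 dequeue() → 59 — queue <>
step 3: e3 dequeue() → empty — queue <>
step 4: e4 dequeue() → empty — queue <>
step 5: e5 dequeue() → empty — queue <>
step 6: e6 enqueue(6) — queue <6>
step 7: e8 enqueue(33) — queue <6,33>
step 8: e9 enqueue(93) — queue <6,33,93>
step 9: e10 dequeue() → 6 — queue <33,93>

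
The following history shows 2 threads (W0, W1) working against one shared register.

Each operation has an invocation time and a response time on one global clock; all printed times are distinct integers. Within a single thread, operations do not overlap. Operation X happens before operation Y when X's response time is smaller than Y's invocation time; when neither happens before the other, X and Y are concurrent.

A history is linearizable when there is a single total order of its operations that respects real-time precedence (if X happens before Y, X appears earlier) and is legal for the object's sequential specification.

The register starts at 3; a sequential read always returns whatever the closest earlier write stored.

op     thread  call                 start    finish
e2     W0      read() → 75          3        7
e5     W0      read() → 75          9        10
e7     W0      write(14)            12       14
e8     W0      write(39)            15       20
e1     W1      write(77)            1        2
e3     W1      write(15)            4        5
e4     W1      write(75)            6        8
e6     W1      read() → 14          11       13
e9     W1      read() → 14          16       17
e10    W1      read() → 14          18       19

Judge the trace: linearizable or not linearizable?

a witness: e1, e3, e4, e2, e5, e7, e6, e9, e10, e8
after step 1 (e1 write(77)): value 77
after step 2 (e3 write(15)): value 15
after step 3 (e4 write(75)): value 75
after step 4 (e2 read() → 75): value 75
after step 5 (e5 read() → 75): value 75
after step 6 (e7 write(14)): value 14
after step 7 (e6 read() → 14): value 14
after step 8 (e9 read() → 14): value 14
after step 9 (e10 read() → 14): value 14
after step 10 (e8 write(39)): value 39

linearizable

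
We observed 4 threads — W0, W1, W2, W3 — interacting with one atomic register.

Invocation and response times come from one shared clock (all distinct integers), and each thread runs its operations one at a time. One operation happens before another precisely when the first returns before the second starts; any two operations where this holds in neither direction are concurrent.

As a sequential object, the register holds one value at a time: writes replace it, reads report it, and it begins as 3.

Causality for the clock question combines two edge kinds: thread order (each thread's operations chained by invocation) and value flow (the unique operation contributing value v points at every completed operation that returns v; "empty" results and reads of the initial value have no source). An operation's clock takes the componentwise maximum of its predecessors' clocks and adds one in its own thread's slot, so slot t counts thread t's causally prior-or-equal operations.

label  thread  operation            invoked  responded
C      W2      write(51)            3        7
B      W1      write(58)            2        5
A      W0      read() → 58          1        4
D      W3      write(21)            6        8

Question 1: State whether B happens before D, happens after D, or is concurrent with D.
Answer: before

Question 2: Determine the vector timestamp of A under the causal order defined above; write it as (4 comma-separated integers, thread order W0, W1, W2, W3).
Answer: (1, 1, 0, 0)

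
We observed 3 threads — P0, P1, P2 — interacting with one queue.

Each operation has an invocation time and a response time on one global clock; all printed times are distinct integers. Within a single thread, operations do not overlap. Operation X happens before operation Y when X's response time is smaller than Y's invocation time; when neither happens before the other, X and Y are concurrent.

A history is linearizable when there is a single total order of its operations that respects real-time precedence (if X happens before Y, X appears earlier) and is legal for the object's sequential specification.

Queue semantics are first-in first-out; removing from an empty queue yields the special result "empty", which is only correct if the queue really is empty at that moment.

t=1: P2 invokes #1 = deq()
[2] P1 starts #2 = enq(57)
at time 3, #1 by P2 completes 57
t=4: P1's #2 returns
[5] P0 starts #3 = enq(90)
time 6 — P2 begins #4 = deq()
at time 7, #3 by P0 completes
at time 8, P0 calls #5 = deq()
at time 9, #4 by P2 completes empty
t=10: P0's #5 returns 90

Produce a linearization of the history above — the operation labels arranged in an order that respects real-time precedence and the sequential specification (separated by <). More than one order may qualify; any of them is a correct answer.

step 1: #2 enq(57) — queue <57>
step 2: #1 deq() → 57 — queue <>
step 3: #3 enq(90) — queue <90>
step 4: #5 deq() → 90 — queue <>
step 5: #4 deq() → empty — queue <>

#2 < #1 < #3 < #5 < #4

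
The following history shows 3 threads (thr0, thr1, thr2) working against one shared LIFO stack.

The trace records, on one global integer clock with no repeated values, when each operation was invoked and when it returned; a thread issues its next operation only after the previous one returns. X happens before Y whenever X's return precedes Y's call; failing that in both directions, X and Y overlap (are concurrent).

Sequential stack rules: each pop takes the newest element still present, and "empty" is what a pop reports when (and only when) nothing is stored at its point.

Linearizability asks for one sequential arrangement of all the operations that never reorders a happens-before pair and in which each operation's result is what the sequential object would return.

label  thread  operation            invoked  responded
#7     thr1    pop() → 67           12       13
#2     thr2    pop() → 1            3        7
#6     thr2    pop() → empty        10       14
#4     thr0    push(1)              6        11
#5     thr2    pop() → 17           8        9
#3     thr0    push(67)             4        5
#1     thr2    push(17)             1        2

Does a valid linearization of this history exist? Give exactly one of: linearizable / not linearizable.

not linearizable

the violation lands at event 9, #5's response at time 9: events 1..8 linearize, events 1..9 do not
2 orders of the 4 completed LIFO stack ops respect real time; none is legal
every completion of the 1 pending operation (#4) was checked; none linearizes
sample order #1, #2, #3, #5 (pending dropped) stalls at step 2 — #2 pop() → 1 has no legal effect
sample order #1, #3, #2, #5 (pending dropped) stalls at step 3 — #2 pop() → 1 has no legal effect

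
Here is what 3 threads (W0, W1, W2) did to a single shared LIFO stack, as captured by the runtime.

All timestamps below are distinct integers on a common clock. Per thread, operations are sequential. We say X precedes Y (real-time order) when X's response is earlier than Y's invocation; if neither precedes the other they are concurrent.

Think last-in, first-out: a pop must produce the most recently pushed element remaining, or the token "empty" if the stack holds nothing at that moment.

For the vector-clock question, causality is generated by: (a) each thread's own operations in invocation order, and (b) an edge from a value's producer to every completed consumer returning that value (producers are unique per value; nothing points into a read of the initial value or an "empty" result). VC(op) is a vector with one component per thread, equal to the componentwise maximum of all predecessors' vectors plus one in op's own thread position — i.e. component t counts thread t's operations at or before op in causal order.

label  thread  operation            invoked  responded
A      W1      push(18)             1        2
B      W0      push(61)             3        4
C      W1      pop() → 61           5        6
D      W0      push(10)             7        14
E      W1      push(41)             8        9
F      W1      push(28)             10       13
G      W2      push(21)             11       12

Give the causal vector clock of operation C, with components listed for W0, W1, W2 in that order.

(1, 2, 0)

root op G, invoked 11: fresh clock plus W2's own tick → (0, 0, 1)
root op A, invoked 1: fresh clock plus W1's own tick → (0, 1, 0)
root op B, invoked 3: fresh clock plus W0's own tick → (1, 0, 0)
D (invocation 7): componentwise max over VC(B)=(1, 0, 0), +1 at W0, giving (2, 0, 0)
C (invocation 5): componentwise max over VC(A)=(0, 1, 0), VC(B)=(1, 0, 0), +1 at W1, giving (1, 2, 0)
E (invocation 8): componentwise max over VC(C)=(1, 2, 0), +1 at W1, giving (1, 3, 0)
F (invocation 10): componentwise max over VC(E)=(1, 3, 0), +1 at W1, giving (1, 4, 0)
target: VC(C) = (1, 2, 0)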